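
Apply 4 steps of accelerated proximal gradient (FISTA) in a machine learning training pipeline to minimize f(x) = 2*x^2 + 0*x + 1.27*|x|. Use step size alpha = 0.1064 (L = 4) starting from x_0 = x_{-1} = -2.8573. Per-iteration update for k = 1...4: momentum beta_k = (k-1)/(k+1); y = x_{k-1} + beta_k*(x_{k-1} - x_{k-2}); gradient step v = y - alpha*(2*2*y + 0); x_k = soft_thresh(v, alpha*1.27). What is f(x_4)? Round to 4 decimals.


FISTA on f(x) = 2*x^2 + 0*x + 1.27*|x|
L = 4, alpha = 0.1064
Iteration 1: beta = 0.0, y = -2.8573 + 0.0*(-2.8573 + 2.8573) = -2.8573
  grad(y) = -11.4292, v = y - alpha*grad = -1.6412
  prox(v) = soft_thresh(-1.6412, 0.1351) = -1.5061
Iteration 2: beta = 0.3333, y = -1.5061 + 0.3333*(-1.5061 + 2.8573) = -1.0557
  grad(y) = -4.2228, v = y - alpha*grad = -0.6064
  prox(v) = soft_thresh(-0.6064, 0.1351) = -0.4713
Iteration 3: beta = 0.5, y = -0.4713 + 0.5*(-0.4713 + 1.5061) = 0.0461
  grad(y) = 0.1846, v = y - alpha*grad = 0.0265
  prox(v) = soft_thresh(0.0265, 0.1351) = 0.0
Iteration 4: beta = 0.6, y = 0.0 + 0.6*(0.0 + 0.4713) = 0.2828
  grad(y) = 1.131, v = y - alpha*grad = 0.1624
  prox(v) = soft_thresh(0.1624, 0.1351) = 0.0273
f(x_4) = 2*0.0273^2 + 0*0.0273 + 1.27*|0.0273| = 0.0361


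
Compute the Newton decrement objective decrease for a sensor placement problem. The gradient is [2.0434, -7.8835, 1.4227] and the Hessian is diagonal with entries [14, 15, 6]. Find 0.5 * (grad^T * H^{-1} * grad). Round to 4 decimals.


Step 1: H is diagonal, so H^(-1) * g = [0.146, -0.5256, 0.2371].
Step 2: g^T H^(-1) g = sum_i g_i^2 / H_ii
  = (2.0434)^2/14 + (-7.8835)^2/15 + (1.4227)^2/6
  = 0.2982 + 4.1433 + 0.3373 = 4.7789
Step 3: Objective decrease = 0.5 * g^T H^(-1) g = 2.3894


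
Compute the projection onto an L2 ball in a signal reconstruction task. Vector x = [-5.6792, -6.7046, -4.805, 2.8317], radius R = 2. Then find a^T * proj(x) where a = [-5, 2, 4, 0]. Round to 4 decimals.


Step 1: Compute ||x|| (intermediates to 6 decimals).
||x|| = sqrt((-5.6792)^2 + (-6.7046)^2 + (-4.805)^2 + 2.8317^2) = 10.407282
Step 2: Project.
Since ||x|| > R, scale = R/||x|| = 2/10.407282 = 0.192173, proj(x) = scale * x
proj(x) = [-1.091389, -1.288443, -0.923391, 0.544176]
Step 3: Dot product.
a^T * proj(x) = -5*(-1.091389) + 2*(-1.288443) + 4*(-0.923391) + 0*0.544176 = -0.8135


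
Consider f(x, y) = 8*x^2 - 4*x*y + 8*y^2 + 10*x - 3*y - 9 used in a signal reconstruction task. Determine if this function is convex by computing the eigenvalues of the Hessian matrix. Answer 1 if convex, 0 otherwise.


The Hessian of f(x,y) = 8*x^2 - 4*x*y + 8*y^2 + 10*x - 3*y - 9 is:
H = [[16, -4], [-4, 16]]
Trace = 16 + 16 = 32
Determinant = 16*16 - (-4)^2 = 240
Discriminant = (32)^2 - 4*240 = 64.0
Eigenvalues: lambda_1 = 12.0, lambda_2 = 20.0
The function is convex.

1


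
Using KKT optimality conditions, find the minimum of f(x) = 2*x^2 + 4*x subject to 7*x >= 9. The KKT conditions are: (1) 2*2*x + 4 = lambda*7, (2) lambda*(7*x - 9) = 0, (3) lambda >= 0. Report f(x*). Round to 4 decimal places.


Step 1: Try lambda = 0 (constraint inactive).
x_unc = -4/(2*2) = -1.0
Check: 7*-1.0 = -7.0 < 9 -- violated!
Step 2: Constraint must be active: 7*x = 9
x* = 9/7 = 1.2857 (rounded; the exact value 9/7 is used below)
lambda = (2*2*(9/7) + 4)/7 = 1.3061
Step 3: Compute optimal value.
f(x*) = 2*(9/7)^2 + 4*(9/7) = 8.449


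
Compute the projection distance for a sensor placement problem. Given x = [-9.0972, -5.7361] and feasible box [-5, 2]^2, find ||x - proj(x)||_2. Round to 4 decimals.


Project each component onto [-5, 2].
clip(-9.0972) = -5.0, clip(-5.7361) = -5.0
Projection = [-5.0, -5.0]
Squared diffs: [16.787, 0.5418]
Distance = sqrt(17.3288) = 4.1628


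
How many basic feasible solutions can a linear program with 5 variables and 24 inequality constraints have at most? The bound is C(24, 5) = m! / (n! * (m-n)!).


Each vertex corresponds to some choice of n active constraints out of m, so the number of vertices is at most C(m, n) = m! / (n!(m-n)!).
m = 24, n = 5
Numerator: 24 * 23 * 22 * 21 * 20
Denominator: 5! = 120
C(24, 5) = 42504


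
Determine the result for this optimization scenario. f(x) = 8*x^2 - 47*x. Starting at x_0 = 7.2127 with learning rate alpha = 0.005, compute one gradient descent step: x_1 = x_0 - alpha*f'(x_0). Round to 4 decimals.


We compute the gradient at x_0 and apply the update.
f'(x) = 16*x - 47
f'(7.2127) = 16*7.2127 - 47 = 68.4032
x_1 = 7.2127 - 0.005*68.4032 = 6.8707


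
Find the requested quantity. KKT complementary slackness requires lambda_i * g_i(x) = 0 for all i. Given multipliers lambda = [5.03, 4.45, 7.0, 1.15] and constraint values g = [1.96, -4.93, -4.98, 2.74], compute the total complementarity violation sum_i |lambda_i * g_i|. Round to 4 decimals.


KKT complementary slackness check:
lambda_1 * g_1 = 5.03 * 1.96 = 9.8588
lambda_2 * g_2 = 4.45 * -4.93 = -21.9385
lambda_3 * g_3 = 7.0 * -4.98 = -34.86
lambda_4 * g_4 = 1.15 * 2.74 = 3.151
Total violation = 9.8588 + 21.9385 + 34.86 + 3.151 = 69.8083


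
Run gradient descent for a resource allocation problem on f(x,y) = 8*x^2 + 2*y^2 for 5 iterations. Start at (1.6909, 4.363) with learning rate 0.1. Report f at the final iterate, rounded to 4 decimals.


Gradient descent on f(x,y) = 8*x^2 + 2*y^2.
Starting point: (1.6909, 4.363), alpha = 0.1
Step 1: grad_x = 2*8*1.6909 = 27.0544, grad_y = 2*2*4.363 = 17.452
  x_1 = 1.6909 - 0.1*27.0544 = -1.0145
  y_1 = 4.363 - 0.1*17.452 = 2.6178
Step 2: grad_x = 2*8*-1.0145 = -16.2326, grad_y = 2*2*2.6178 = 10.4712
  x_2 = -1.0145 - 0.1*-16.2326 = 0.6087
  y_2 = 2.6178 - 0.1*10.4712 = 1.5707
Step 3: grad_x = 2*8*0.6087 = 9.7396, grad_y = 2*2*1.5707 = 6.2827
  x_3 = 0.6087 - 0.1*9.7396 = -0.3652
  y_3 = 1.5707 - 0.1*6.2827 = 0.9424
Step 4: grad_x = 2*8*-0.3652 = -5.8438, grad_y = 2*2*0.9424 = 3.7696
  x_4 = -0.3652 - 0.1*-5.8438 = 0.2191
  y_4 = 0.9424 - 0.1*3.7696 = 0.5654
Step 5: grad_x = 2*8*0.2191 = 3.5063, grad_y = 2*2*0.5654 = 2.2618
  x_5 = 0.2191 - 0.1*3.5063 = -0.1315
  y_5 = 0.5654 - 0.1*2.2618 = 0.3393
f(-0.1315, 0.3393) = 8*(-0.1315)^2 + 2*0.3393^2 = 0.3685


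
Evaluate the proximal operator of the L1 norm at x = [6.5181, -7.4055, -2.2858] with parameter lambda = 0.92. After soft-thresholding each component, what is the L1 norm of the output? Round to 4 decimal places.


Soft-thresholding with lambda = 0.92:
prox(6.5181) = sign(6.5181)*max(|6.5181| - 0.92, 0) = 5.5981
prox(-7.4055) = sign(-7.4055)*max(|-7.4055| - 0.92, 0) = -6.4855
prox(-2.2858) = sign(-2.2858)*max(|-2.2858| - 0.92, 0) = -1.3658
prox(x) = [5.5981, -6.4855, -1.3658]
||prox(x)||_1 = 5.5981 + 6.4855 + 1.3658 = 13.4494


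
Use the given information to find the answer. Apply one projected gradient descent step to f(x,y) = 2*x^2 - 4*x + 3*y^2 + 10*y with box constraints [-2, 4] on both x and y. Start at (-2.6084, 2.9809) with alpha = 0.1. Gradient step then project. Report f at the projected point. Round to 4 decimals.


Step 1: Compute gradient at (-2.6084, 2.9809).
grad_x = 2*2*-2.6084 - 4 = -14.4336
grad_y = 2*3*2.9809 + 10 = 27.8854
Step 2: Gradient step.
x_raw = -2.6084 - 0.1*-14.4336 = -1.165
y_raw = 2.9809 - 0.1*27.8854 = 0.1924
Step 3: Project onto [-2, 4].
x_proj = clip(-1.165) = -1.165
y_proj = clip(0.1924) = 0.1924
Step 4: Evaluate f.
f(-1.165, 0.1924) = 9.4094


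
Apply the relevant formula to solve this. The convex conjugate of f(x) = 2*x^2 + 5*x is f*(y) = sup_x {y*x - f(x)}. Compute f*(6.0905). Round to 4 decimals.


f*(y) = sup_x {y*x - a*x^2 - b*x} = sup_x {(y-b)*x - a*x^2}
FOC: (y - b) - 2a*x = 0 => x* = (y - b)/(2a)
x* = (6.0905 - 5)/(2*2) = 0.2726
f*(6.0905) = (y-b)^2/(4a) = (6.0905 - 5)^2/(4*2)
= 1.1892/8 = 0.1486


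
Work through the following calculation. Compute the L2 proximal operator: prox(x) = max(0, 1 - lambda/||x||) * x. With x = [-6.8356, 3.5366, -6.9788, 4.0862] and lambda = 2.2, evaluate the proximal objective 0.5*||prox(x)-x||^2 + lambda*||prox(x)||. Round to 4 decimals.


Step 1: Compute ||x||.
||x|| = 11.1639
Step 2: Compute scaling factor.
scale = max(0, 1 - 2.2/11.1639) = 0.8029
Step 3: prox(x) = [-5.4886, 2.8397, -5.6035, 3.281]
||prox(x)|| = 8.9639
Step 4: Proximal objective.
0.5*||prox-x||^2 = 2.42
lambda*||prox|| = 19.7206
Total = 22.1407


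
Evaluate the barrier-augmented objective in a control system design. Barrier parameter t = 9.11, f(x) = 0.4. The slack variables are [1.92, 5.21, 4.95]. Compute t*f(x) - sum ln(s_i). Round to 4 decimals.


Step 1: Compute log-barrier.
ln values: [0.6523, 1.6506, 1.5994]
phi = -(0.6523 + 1.6506 + 1.5994) = -3.9023
Step 2: Compute augmented objective.
t*f(x) = 9.11*0.4 = 3.644
Total = 3.644 - 3.9023 = -0.2583


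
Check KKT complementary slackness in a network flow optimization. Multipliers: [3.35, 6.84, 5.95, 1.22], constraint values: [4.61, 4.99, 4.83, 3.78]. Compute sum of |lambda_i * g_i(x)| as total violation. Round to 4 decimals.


KKT complementary slackness check:
lambda_1 * g_1 = 3.35 * 4.61 = 15.4435
lambda_2 * g_2 = 6.84 * 4.99 = 34.1316
lambda_3 * g_3 = 5.95 * 4.83 = 28.7385
lambda_4 * g_4 = 1.22 * 3.78 = 4.6116
Total violation = 15.4435 + 34.1316 + 28.7385 + 4.6116 = 82.9252


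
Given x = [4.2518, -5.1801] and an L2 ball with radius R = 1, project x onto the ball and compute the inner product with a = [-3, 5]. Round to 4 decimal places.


Step 1: Compute ||x|| (intermediates to 6 decimals).
||x|| = sqrt(4.2518^2 + (-5.1801)^2) = 6.701585
Step 2: Project.
Since ||x|| > R, scale = R/||x|| = 1/6.701585 = 0.149218, proj(x) = scale * x
proj(x) = [0.634445, -0.772964]
Step 3: Dot product.
a^T * proj(x) = -3*0.634445 + 5*(-0.772964) = -5.7682


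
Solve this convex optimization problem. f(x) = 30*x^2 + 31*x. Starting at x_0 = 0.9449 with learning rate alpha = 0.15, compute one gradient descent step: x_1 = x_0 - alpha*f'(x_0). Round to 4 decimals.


We compute the gradient at x_0 and apply the update.
f'(x) = 60*x + 31
f'(0.9449) = 60*0.9449 + 31 = 87.694
x_1 = 0.9449 - 0.15*87.694 = -12.2092


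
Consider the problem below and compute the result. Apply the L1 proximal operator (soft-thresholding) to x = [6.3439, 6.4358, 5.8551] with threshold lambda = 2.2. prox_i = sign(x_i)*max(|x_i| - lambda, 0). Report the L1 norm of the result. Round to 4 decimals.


Soft-thresholding with lambda = 2.2:
prox(6.3439) = sign(6.3439)*max(|6.3439| - 2.2, 0) = 4.1439
prox(6.4358) = sign(6.4358)*max(|6.4358| - 2.2, 0) = 4.2358
prox(5.8551) = sign(5.8551)*max(|5.8551| - 2.2, 0) = 3.6551
prox(x) = [4.1439, 4.2358, 3.6551]
||prox(x)||_1 = 4.1439 + 4.2358 + 3.6551 = 12.0348


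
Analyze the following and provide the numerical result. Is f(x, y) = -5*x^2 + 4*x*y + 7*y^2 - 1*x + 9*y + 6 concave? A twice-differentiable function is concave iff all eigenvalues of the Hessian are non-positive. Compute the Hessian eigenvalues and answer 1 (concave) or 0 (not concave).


The Hessian of f(x,y) = -5*x^2 + 4*x*y + 7*y^2 - 1*x + 9*y + 6 is:
H = [[-10, 4], [4, 14]]
Trace = -10 + 14 = 4
Determinant = -10*14 - (4)^2 = -156
Discriminant = (4)^2 - 4*-156 = 640.0
Eigenvalues: lambda_1 = -10.6491, lambda_2 = 14.6491
The function is not concave.

0


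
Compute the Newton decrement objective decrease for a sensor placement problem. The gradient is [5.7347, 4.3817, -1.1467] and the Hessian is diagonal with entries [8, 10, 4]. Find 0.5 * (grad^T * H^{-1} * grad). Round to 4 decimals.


Step 1: H is diagonal, so H^(-1) * g = [0.7168, 0.4382, -0.2867].
Step 2: g^T H^(-1) g = sum_i g_i^2 / H_ii
  = (5.7347)^2/8 + (4.3817)^2/10 + (-1.1467)^2/4
  = 4.1108 + 1.9199 + 0.3287 = 6.3595
Step 3: Objective decrease = 0.5 * g^T H^(-1) g = 3.1798


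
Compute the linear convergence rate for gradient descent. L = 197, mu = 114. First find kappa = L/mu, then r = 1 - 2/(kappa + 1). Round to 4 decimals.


Step 1: Compute the condition number.
kappa = L/mu = 197/114 = 1.7281
Step 2: Compute the convergence rate.
r = 1 - 2/(kappa + 1) = 1 - 2*mu/(L + mu) = (L - mu)/(L + mu) = 83/311 = 0.2669


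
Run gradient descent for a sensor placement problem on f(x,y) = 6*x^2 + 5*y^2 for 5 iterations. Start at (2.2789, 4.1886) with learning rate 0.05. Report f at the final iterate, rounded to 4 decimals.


Gradient descent on f(x,y) = 6*x^2 + 5*y^2.
Starting point: (2.2789, 4.1886), alpha = 0.05
Step 1: grad_x = 2*6*2.2789 = 27.3468, grad_y = 2*5*4.1886 = 41.886
  x_1 = 2.2789 - 0.05*27.3468 = 0.9116
  y_1 = 4.1886 - 0.05*41.886 = 2.0943
Step 2: grad_x = 2*6*0.9116 = 10.9387, grad_y = 2*5*2.0943 = 20.943
  x_2 = 0.9116 - 0.05*10.9387 = 0.3646
  y_2 = 2.0943 - 0.05*20.943 = 1.0472
Step 3: grad_x = 2*6*0.3646 = 4.3755, grad_y = 2*5*1.0472 = 10.4715
  x_3 = 0.3646 - 0.05*4.3755 = 0.1458
  y_3 = 1.0472 - 0.05*10.4715 = 0.5236
Step 4: grad_x = 2*6*0.1458 = 1.7502, grad_y = 2*5*0.5236 = 5.2358
  x_4 = 0.1458 - 0.05*1.7502 = 0.0583
  y_4 = 0.5236 - 0.05*5.2358 = 0.2618
Step 5: grad_x = 2*6*0.0583 = 0.7001, grad_y = 2*5*0.2618 = 2.6179
  x_5 = 0.0583 - 0.05*0.7001 = 0.0233
  y_5 = 0.2618 - 0.05*2.6179 = 0.1309
f(0.0233, 0.1309) = 6*0.0233^2 + 5*0.1309^2 = 0.0889


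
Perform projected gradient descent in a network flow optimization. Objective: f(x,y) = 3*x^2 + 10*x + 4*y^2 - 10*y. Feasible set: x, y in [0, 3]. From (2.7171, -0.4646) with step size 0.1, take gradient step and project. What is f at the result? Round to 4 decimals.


Step 1: Compute gradient at (2.7171, -0.4646).
grad_x = 2*3*2.7171 + 10 = 26.3026
grad_y = 2*4*-0.4646 - 10 = -13.7168
Step 2: Gradient step.
x_raw = 2.7171 - 0.1*26.3026 = 0.0868
y_raw = -0.4646 - 0.1*-13.7168 = 0.9071
Step 3: Project onto [0, 3].
x_proj = clip(0.0868) = 0.0868
y_proj = clip(0.9071) = 0.9071
Step 4: Evaluate f.
f(0.0868, 0.9071) = -4.8886


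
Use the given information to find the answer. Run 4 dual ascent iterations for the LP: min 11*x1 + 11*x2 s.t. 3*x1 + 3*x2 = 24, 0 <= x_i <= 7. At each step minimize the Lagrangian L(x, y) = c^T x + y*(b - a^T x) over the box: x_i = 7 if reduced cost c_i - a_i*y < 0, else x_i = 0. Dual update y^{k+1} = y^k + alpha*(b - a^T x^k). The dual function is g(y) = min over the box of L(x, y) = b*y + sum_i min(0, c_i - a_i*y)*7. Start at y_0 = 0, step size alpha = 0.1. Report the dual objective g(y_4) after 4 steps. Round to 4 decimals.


Dual ascent for LP: min 11*x1 + 11*x2, 3*x1 + 3*x2 = 24, 0 <= x_i <= 7
Step 1: y^k = 0.0, reduced costs: (11.0, 11.0)
  x^k = (0.0, 0.0), subgradient = b - a^T x = 24.0
  y^{k+1} = 0.0 + 0.1*24.0 = 2.4
Step 2: y^k = 2.4, reduced costs: (3.8, 3.8)
  x^k = (0.0, 0.0), subgradient = b - a^T x = 24.0
  y^{k+1} = 2.4 + 0.1*24.0 = 4.8
Step 3: y^k = 4.8, reduced costs: (-3.4, -3.4)
  x^k = (7.0, 7.0), subgradient = b - a^T x = -18.0
  y^{k+1} = 4.8 + 0.1*-18.0 = 3.0
Step 4: y^k = 3.0, reduced costs: (2.0, 2.0)
  x^k = (0.0, 0.0), subgradient = b - a^T x = 24.0
  y^{k+1} = 3.0 + 0.1*24.0 = 5.4
Dual objective at y_4 = 5.4: reduced costs (-5.2, -5.2), box minimizer x = (7.0, 7.0)
g(y_4) = b*y + (c1 - a1*y)*x1 + (c2 - a2*y)*x2 = 24*5.4 + (-5.2)*7.0 + (-5.2)*7.0 = 129.6 - 36.4 - 36.4 = 56.8


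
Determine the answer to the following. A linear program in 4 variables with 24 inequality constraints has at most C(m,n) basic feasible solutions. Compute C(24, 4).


Each vertex corresponds to some choice of n active constraints out of m, so the number of vertices is at most C(m, n) = m! / (n!(m-n)!).
m = 24, n = 4
Numerator: 24 * 23 * 22 * 21
Denominator: 4! = 24
C(24, 4) = 10626


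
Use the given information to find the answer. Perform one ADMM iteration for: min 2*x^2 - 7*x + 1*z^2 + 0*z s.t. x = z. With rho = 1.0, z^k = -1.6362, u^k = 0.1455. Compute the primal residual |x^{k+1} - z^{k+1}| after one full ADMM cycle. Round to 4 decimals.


ADMM iteration with rho = 1.0, z^k = -1.6362, u^k = 0.1455
Step 1: x-update.
Minimize 2*x^2 - 7*x + (1.0/2)*(x + 1.6362 + 0.1455)^2
FOC: (2*2 + 1.0)*x = 7 + 1.0*(-1.6362 - 0.1455)
x^{k+1} = 1.0437
Step 2: z-update.
Minimize 1*z^2 + 0*z + (1.0/2)*(1.0437 - z + 0.1455)^2
FOC: (2*1 + 1.0)*z = 0 + 1.0*(1.0437 + 0.1455)
z^{k+1} = 0.3964
Step 3: u-update.
u^{k+1} = 0.1455 + 1.0437 - 0.3964 = 0.7928
Step 4: Primal residual = |1.0437 - 0.3964| = 0.6473


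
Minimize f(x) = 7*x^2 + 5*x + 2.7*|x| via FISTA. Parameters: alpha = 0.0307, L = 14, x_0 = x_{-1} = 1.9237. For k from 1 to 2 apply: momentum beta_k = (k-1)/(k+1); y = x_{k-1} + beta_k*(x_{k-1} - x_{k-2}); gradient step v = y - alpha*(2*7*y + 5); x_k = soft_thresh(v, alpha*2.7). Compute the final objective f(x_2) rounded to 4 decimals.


FISTA on f(x) = 7*x^2 + 5*x + 2.7*|x|
L = 14, alpha = 0.0307
Iteration 1: beta = 0.0, y = 1.9237 + 0.0*(1.9237 - 1.9237) = 1.9237
  grad(y) = 31.9318, v = y - alpha*grad = 0.9434
  prox(v) = soft_thresh(0.9434, 0.0829) = 0.8605
Iteration 2: beta = 0.3333, y = 0.8605 + 0.3333*(0.8605 - 1.9237) = 0.5061
  grad(y) = 12.0855, v = y - alpha*grad = 0.1351
  prox(v) = soft_thresh(0.1351, 0.0829) = 0.0522
f(x_2) = 7*0.0522^2 + 5*0.0522 + 2.7*|0.0522| = 0.4209


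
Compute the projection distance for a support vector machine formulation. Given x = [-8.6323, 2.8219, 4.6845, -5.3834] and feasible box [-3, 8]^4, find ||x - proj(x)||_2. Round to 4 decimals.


Project each component onto [-3, 8].
clip(-8.6323) = -3.0, clip(2.8219) = 2.8219, clip(4.6845) = 4.6845, clip(-5.3834) = -3.0
Projection = [-3.0, 2.8219, 4.6845, -3.0]
Squared diffs: [31.7228, 0.0, 0.0, 5.6806]
Distance = sqrt(37.4034) = 6.1158


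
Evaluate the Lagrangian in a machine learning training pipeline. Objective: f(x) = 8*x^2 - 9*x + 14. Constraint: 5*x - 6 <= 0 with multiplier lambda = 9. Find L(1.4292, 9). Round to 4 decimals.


Step 1: Evaluate f(x).
f(1.4292) = 8*1.4292^2 - 9*1.4292 + 14 = 17.4781
Step 2: Evaluate g(x).
g(1.4292) = 5*1.4292 - 6 = 1.146
Step 3: Compute Lagrangian.
L = 17.4781 + 9*1.146 = 27.7921


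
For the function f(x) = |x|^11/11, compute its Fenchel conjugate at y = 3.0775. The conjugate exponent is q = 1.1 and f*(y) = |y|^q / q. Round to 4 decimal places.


The conjugate exponent q satisfies 1/p + 1/q = 1.
p = 11, so q = 11/(11 - 1) = 1.1
|y|^q = 3.0775^1.1 = 3.4436
f*(3.0775) = 3.4436 / 1.1 = 3.1306


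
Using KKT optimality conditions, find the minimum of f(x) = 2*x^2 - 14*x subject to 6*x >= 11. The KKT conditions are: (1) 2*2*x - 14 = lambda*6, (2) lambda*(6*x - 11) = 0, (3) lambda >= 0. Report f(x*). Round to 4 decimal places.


Step 1: Try lambda = 0 (constraint inactive).
Stationarity: 2*2*x - 14 = 0
x* = 14/(2*2) = 3.5
Check constraint: 6*3.5 = 21.0 >= 11 -- satisfied.
Step 2: Compute optimal value.
f(x*) = 2*3.5^2 - 14*3.5 = -24.5


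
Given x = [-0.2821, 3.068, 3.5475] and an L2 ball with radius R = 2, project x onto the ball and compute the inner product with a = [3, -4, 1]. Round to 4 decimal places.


Step 1: Compute ||x|| (intermediates to 6 decimals).
||x|| = sqrt((-0.2821)^2 + 3.068^2 + 3.5475^2) = 4.698613
Step 2: Project.
Since ||x|| > R, scale = R/||x|| = 2/4.698613 = 0.425658, proj(x) = scale * x
proj(x) = [-0.120078, 1.305919, 1.510022]
Step 3: Dot product.
a^T * proj(x) = 3*(-0.120078) - 4*1.305919 + 1*1.510022 = -4.0739


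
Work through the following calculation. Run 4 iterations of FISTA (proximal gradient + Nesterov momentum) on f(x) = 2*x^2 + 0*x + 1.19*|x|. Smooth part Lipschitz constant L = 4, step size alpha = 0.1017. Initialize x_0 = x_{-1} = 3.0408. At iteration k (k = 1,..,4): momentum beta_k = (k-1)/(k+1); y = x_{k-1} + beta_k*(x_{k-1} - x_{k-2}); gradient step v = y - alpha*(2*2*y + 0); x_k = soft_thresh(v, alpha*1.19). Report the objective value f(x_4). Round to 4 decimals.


FISTA on f(x) = 2*x^2 + 0*x + 1.19*|x|
L = 4, alpha = 0.1017
Iteration 1: beta = 0.0, y = 3.0408 + 0.0*(3.0408 - 3.0408) = 3.0408
  grad(y) = 12.1632, v = y - alpha*grad = 1.8038
  prox(v) = soft_thresh(1.8038, 0.121) = 1.6828
Iteration 2: beta = 0.3333, y = 1.6828 + 0.3333*(1.6828 - 3.0408) = 1.2301
  grad(y) = 4.9204, v = y - alpha*grad = 0.7297
  prox(v) = soft_thresh(0.7297, 0.121) = 0.6087
Iteration 3: beta = 0.5, y = 0.6087 + 0.5*(0.6087 - 1.6828) = 0.0716
  grad(y) = 0.2865, v = y - alpha*grad = 0.0425
  prox(v) = soft_thresh(0.0425, 0.121) = 0.0
Iteration 4: beta = 0.6, y = 0.0 + 0.6*(0.0 - 0.6087) = -0.3652
  grad(y) = -1.4608, v = y - alpha*grad = -0.2166
  prox(v) = soft_thresh(-0.2166, 0.121) = -0.0956
f(x_4) = 2*(-0.0956)^2 + 0*(-0.0956) + 1.19*|-0.0956| = 0.1321


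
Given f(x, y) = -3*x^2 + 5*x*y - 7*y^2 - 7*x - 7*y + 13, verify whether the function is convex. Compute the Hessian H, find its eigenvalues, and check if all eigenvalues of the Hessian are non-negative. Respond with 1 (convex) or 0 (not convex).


The Hessian of f(x,y) = -3*x^2 + 5*x*y - 7*y^2 - 7*x - 7*y + 13 is:
H = [[-6, 5], [5, -14]]
Trace = -6 - 14 = -20
Determinant = -6*-14 - (5)^2 = 59
Discriminant = (-20)^2 - 4*59 = 164.0
Eigenvalues: lambda_1 = -16.4031, lambda_2 = -3.5969
The function is not convex.

0


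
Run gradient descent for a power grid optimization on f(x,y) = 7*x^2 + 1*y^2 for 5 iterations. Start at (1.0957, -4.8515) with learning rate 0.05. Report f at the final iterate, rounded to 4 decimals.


Gradient descent on f(x,y) = 7*x^2 + 1*y^2.
Starting point: (1.0957, -4.8515), alpha = 0.05
Step 1: grad_x = 2*7*1.0957 = 15.3398, grad_y = 2*1*-4.8515 = -9.703
  x_1 = 1.0957 - 0.05*15.3398 = 0.3287
  y_1 = -4.8515 - 0.05*-9.703 = -4.3664
Step 2: grad_x = 2*7*0.3287 = 4.6019, grad_y = 2*1*-4.3664 = -8.7327
  x_2 = 0.3287 - 0.05*4.6019 = 0.0986
  y_2 = -4.3664 - 0.05*-8.7327 = -3.9297
Step 3: grad_x = 2*7*0.0986 = 1.3806, grad_y = 2*1*-3.9297 = -7.8594
  x_3 = 0.0986 - 0.05*1.3806 = 0.0296
  y_3 = -3.9297 - 0.05*-7.8594 = -3.5367
Step 4: grad_x = 2*7*0.0296 = 0.4142, grad_y = 2*1*-3.5367 = -7.0735
  x_4 = 0.0296 - 0.05*0.4142 = 0.0089
  y_4 = -3.5367 - 0.05*-7.0735 = -3.1831
Step 5: grad_x = 2*7*0.0089 = 0.1243, grad_y = 2*1*-3.1831 = -6.3661
  x_5 = 0.0089 - 0.05*0.1243 = 0.0027
  y_5 = -3.1831 - 0.05*-6.3661 = -2.8648
f(0.0027, -2.8648) = 7*0.0027^2 + 1*(-2.8648)^2 = 8.2069


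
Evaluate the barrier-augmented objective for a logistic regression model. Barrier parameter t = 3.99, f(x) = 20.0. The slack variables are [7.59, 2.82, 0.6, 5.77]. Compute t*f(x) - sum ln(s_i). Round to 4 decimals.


Step 1: Compute log-barrier.
ln values: [2.0268, 1.0367, -0.5108, 1.7527]
phi = -(2.0268 + 1.0367 - 0.5108 + 1.7527) = -4.3054
Step 2: Compute augmented objective.
t*f(x) = 3.99*20.0 = 79.8
Total = 79.8 - 4.3054 = 75.4946


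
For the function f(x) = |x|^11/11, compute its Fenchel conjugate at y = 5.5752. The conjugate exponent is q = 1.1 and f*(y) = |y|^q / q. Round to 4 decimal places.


The conjugate exponent q satisfies 1/p + 1/q = 1.
p = 11, so q = 11/(11 - 1) = 1.1
|y|^q = 5.5752^1.1 = 6.6204
f*(5.5752) = 6.6204 / 1.1 = 6.0186


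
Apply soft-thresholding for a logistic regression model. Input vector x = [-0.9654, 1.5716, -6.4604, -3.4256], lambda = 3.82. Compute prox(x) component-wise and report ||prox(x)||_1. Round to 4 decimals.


Soft-thresholding with lambda = 3.82:
prox(-0.9654) = sign(-0.9654)*max(|-0.9654| - 3.82, 0) = 0.0
prox(1.5716) = sign(1.5716)*max(|1.5716| - 3.82, 0) = 0.0
prox(-6.4604) = sign(-6.4604)*max(|-6.4604| - 3.82, 0) = -2.6404
prox(-3.4256) = sign(-3.4256)*max(|-3.4256| - 3.82, 0) = 0.0
prox(x) = [0.0, 0.0, -2.6404, 0.0]
||prox(x)||_1 = 0.0 + 0.0 + 2.6404 + 0.0 = 2.6404


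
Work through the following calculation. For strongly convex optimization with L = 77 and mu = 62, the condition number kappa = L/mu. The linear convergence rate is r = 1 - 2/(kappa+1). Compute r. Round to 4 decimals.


Step 1: Compute the condition number.
kappa = L/mu = 77/62 = 1.2419
Step 2: Compute the convergence rate.
r = 1 - 2/(kappa + 1) = 1 - 2*mu/(L + mu) = (L - mu)/(L + mu) = 15/139 = 0.1079


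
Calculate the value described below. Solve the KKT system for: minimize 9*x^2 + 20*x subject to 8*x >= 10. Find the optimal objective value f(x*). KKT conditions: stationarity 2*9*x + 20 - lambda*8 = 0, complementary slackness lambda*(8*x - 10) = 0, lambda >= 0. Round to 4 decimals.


Step 1: Try lambda = 0 (constraint inactive).
x_unc = -20/(2*9) = -1.1111
Check: 8*-1.1111 = -8.8888 < 10 -- violated!
Step 2: Constraint must be active: 8*x = 10
x* = 10/8 = 1.25
lambda = (2*9*1.25 + 20)/8 = 5.3125
Step 3: Compute optimal value.
f(x*) = 9*1.25^2 + 20*1.25 = 39.0625


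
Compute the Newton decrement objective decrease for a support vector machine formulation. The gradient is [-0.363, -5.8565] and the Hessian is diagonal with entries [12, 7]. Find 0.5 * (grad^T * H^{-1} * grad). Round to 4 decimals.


Step 1: H is diagonal, so H^(-1) * g = [-0.0303, -0.8366].
Step 2: g^T H^(-1) g = sum_i g_i^2 / H_ii
  = (-0.363)^2/12 + (-5.8565)^2/7
  = 0.011 + 4.8998 = 4.9108
Step 3: Objective decrease = 0.5 * g^T H^(-1) g = 2.4554


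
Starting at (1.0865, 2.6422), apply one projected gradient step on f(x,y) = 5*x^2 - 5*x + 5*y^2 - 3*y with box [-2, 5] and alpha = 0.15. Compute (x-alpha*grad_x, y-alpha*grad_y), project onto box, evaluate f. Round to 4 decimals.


Step 1: Compute gradient at (1.0865, 2.6422).
grad_x = 2*5*1.0865 - 5 = 5.865
grad_y = 2*5*2.6422 - 3 = 23.422
Step 2: Gradient step.
x_raw = 1.0865 - 0.15*5.865 = 0.2068
y_raw = 2.6422 - 0.15*23.422 = -0.8711
Step 3: Project onto [-2, 5].
x_proj = clip(0.2068) = 0.2068
y_proj = clip(-0.8711) = -0.8711
Step 4: Evaluate f.
f(0.2068, -0.8711) = 5.5874


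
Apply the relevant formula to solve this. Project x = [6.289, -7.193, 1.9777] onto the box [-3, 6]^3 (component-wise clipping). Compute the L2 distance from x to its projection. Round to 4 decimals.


Project each component onto [-3, 6].
clip(6.289) = 6.0, clip(-7.193) = -3.0, clip(1.9777) = 1.9777
Projection = [6.0, -3.0, 1.9777]
Squared diffs: [0.0835, 17.5812, 0.0]
Distance = sqrt(17.6647) = 4.2029


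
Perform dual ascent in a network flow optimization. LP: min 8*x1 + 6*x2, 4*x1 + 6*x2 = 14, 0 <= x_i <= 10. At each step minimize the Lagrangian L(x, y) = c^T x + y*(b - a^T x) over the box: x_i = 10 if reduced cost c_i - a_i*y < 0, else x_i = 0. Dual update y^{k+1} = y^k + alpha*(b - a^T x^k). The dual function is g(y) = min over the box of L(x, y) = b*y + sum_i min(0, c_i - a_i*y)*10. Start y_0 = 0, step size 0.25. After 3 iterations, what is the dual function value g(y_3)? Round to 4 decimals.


Dual ascent for LP: min 8*x1 + 6*x2, 4*x1 + 6*x2 = 14, 0 <= x_i <= 10
Step 1: y^k = 0.0, reduced costs: (8.0, 6.0)
  x^k = (0.0, 0.0), subgradient = b - a^T x = 14.0
  y^{k+1} = 0.0 + 0.25*14.0 = 3.5
Step 2: y^k = 3.5, reduced costs: (-6.0, -15.0)
  x^k = (10.0, 10.0), subgradient = b - a^T x = -86.0
  y^{k+1} = 3.5 + 0.25*-86.0 = -18.0
Step 3: y^k = -18.0, reduced costs: (80.0, 114.0)
  x^k = (0.0, 0.0), subgradient = b - a^T x = 14.0
  y^{k+1} = -18.0 + 0.25*14.0 = -14.5
Dual objective at y_3 = -14.5: reduced costs (66.0, 93.0), box minimizer x = (0.0, 0.0)
g(y_3) = b*y + (c1 - a1*y)*x1 + (c2 - a2*y)*x2 = 14*(-14.5) + 66.0*0.0 + 93.0*0.0 = -203.0 + 0.0 + 0.0 = -203.0


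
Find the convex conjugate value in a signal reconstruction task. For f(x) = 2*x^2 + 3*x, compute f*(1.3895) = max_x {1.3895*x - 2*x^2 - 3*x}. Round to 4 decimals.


f*(y) = sup_x {y*x - a*x^2 - b*x} = sup_x {(y-b)*x - a*x^2}
FOC: (y - b) - 2a*x = 0 => x* = (y - b)/(2a)
x* = (1.3895 - 3)/(2*2) = -0.4026
f*(1.3895) = (y-b)^2/(4a) = (1.3895 - 3)^2/(4*2)
= 2.5937/8 = 0.3242


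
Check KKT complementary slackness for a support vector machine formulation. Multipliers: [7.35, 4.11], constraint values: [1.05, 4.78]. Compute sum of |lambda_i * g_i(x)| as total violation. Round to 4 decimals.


KKT complementary slackness check:
lambda_1 * g_1 = 7.35 * 1.05 = 7.7175
lambda_2 * g_2 = 4.11 * 4.78 = 19.6458
Total violation = 7.7175 + 19.6458 = 27.3633


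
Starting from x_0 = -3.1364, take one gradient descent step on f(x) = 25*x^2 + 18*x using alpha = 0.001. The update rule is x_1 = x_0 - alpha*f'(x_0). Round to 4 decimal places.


We compute the gradient at x_0 and apply the update.
f'(x) = 50*x + 18
f'(-3.1364) = 50*-3.1364 + 18 = -138.82
x_1 = -3.1364 - 0.001*-138.82 = -2.9976


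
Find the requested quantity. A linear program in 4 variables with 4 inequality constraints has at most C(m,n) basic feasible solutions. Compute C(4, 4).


Each vertex corresponds to some choice of n active constraints out of m, so the number of vertices is at most C(m, n) = m! / (n!(m-n)!).
m = 4, n = 4
Numerator: 4 * 3 * 2 * 1
Denominator: 4! = 24
C(4, 4) = 1


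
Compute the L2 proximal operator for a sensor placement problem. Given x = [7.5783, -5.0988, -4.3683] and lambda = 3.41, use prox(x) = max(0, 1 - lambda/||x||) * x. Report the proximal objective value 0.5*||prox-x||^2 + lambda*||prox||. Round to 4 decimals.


Step 1: Compute ||x||.
||x|| = 10.1247
Step 2: Compute scaling factor.
scale = max(0, 1 - 3.41/10.1247) = 0.6632
Step 3: prox(x) = [5.0259, -3.3815, -2.8971]
||prox(x)|| = 6.7147
Step 4: Proximal objective.
0.5*||prox-x||^2 = 5.8141
lambda*||prox|| = 22.8971
Total = 28.7113


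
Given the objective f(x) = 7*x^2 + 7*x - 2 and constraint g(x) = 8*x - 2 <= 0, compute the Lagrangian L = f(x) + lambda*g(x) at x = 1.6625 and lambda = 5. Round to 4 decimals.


Step 1: Evaluate f(x).
f(1.6625) = 7*1.6625^2 + 7*1.6625 - 2 = 28.9848
Step 2: Evaluate g(x).
g(1.6625) = 8*1.6625 - 2 = 11.3
Step 3: Compute Lagrangian.
L = 28.9848 + 5*11.3 = 85.4848


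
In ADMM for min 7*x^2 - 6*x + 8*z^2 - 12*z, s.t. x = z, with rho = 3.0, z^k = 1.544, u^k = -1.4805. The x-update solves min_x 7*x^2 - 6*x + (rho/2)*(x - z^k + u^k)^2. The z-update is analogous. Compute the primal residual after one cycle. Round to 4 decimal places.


ADMM iteration with rho = 3.0, z^k = 1.544, u^k = -1.4805
Step 1: x-update.
Minimize 7*x^2 - 6*x + (3.0/2)*(x - 1.544 - 1.4805)^2
FOC: (2*7 + 3.0)*x = 6 + 3.0*(1.544 + 1.4805)
x^{k+1} = 0.8867
Step 2: z-update.
Minimize 8*z^2 - 12*z + (3.0/2)*(0.8867 - z - 1.4805)^2
FOC: (2*8 + 3.0)*z = 12 + 3.0*(0.8867 - 1.4805)
z^{k+1} = 0.5378
Step 3: u-update.
u^{k+1} = -1.4805 + 0.8867 - 0.5378 = -1.1316
Step 4: Primal residual = |0.8867 - 0.5378| = 0.3489


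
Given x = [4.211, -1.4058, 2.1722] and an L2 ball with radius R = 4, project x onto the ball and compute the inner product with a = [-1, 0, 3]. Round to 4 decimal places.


Step 1: Compute ||x|| (intermediates to 6 decimals).
||x|| = sqrt(4.211^2 + (-1.4058)^2 + 2.1722^2) = 4.942393
Step 2: Project.
Since ||x|| > R, scale = R/||x|| = 4/4.942393 = 0.809325, proj(x) = scale * x
proj(x) = [3.408068, -1.137749, 1.758016]
Step 3: Dot product.
a^T * proj(x) = -1*3.408068 + 0*(-1.137749) + 3*1.758016 = 1.866


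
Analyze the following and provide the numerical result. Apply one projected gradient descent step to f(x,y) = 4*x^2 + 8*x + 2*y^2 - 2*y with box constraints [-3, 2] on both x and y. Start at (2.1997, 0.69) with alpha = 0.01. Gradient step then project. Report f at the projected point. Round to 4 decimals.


Step 1: Compute gradient at (2.1997, 0.69).
grad_x = 2*4*2.1997 + 8 = 25.5976
grad_y = 2*2*0.69 - 2 = 0.76
Step 2: Gradient step.
x_raw = 2.1997 - 0.01*25.5976 = 1.9437
y_raw = 0.69 - 0.01*0.76 = 0.6824
Step 3: Project onto [-3, 2].
x_proj = clip(1.9437) = 1.9437
y_proj = clip(0.6824) = 0.6824
Step 4: Evaluate f.
f(1.9437, 0.6824) = 30.2286


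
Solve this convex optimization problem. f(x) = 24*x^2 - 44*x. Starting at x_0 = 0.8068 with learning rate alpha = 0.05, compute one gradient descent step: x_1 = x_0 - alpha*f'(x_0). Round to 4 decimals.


We compute the gradient at x_0 and apply the update.
f'(x) = 48*x - 44
f'(0.8068) = 48*0.8068 - 44 = -5.2736
x_1 = 0.8068 - 0.05*-5.2736 = 1.0705


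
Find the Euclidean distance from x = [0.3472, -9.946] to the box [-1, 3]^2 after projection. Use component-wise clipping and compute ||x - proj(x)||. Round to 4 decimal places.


Project each component onto [-1, 3].
clip(0.3472) = 0.3472, clip(-9.946) = -1.0
Projection = [0.3472, -1.0]
Squared diffs: [0.0, 80.0309]
Distance = sqrt(80.0309) = 8.946


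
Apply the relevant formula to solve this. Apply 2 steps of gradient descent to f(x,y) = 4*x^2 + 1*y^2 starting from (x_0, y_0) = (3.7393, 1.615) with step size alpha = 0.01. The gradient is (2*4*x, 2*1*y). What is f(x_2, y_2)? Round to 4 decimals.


Gradient descent on f(x,y) = 4*x^2 + 1*y^2.
Starting point: (3.7393, 1.615), alpha = 0.01
Step 1: grad_x = 2*4*3.7393 = 29.9144, grad_y = 2*1*1.615 = 3.23
  x_1 = 3.7393 - 0.01*29.9144 = 3.4402
  y_1 = 1.615 - 0.01*3.23 = 1.5827
Step 2: grad_x = 2*4*3.4402 = 27.5212, grad_y = 2*1*1.5827 = 3.1654
  x_2 = 3.4402 - 0.01*27.5212 = 3.1649
  y_2 = 1.5827 - 0.01*3.1654 = 1.551
f(3.1649, 1.551) = 4*3.1649^2 + 1*1.551^2 = 42.4732


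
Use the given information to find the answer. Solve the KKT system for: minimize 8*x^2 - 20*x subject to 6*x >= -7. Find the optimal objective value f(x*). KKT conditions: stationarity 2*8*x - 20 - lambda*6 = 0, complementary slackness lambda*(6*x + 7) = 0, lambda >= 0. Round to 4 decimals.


Step 1: Try lambda = 0 (constraint inactive).
Stationarity: 2*8*x - 20 = 0
x* = 20/(2*8) = 1.25
Check constraint: 6*1.25 = 7.5 >= -7 -- satisfied.
Step 2: Compute optimal value.
f(x*) = 8*1.25^2 - 20*1.25 = -12.5


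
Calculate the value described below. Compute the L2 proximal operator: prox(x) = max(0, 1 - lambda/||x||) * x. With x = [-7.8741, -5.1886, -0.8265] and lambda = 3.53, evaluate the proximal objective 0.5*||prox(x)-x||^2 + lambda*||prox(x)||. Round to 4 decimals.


Step 1: Compute ||x||.
||x|| = 9.4661
Step 2: Compute scaling factor.
scale = max(0, 1 - 3.53/9.4661) = 0.6271
Step 3: prox(x) = [-4.9378, -3.2537, -0.5183]
||prox(x)|| = 5.9361
Step 4: Proximal objective.
0.5*||prox-x||^2 = 6.2305
lambda*||prox|| = 20.9544
Total = 27.1847


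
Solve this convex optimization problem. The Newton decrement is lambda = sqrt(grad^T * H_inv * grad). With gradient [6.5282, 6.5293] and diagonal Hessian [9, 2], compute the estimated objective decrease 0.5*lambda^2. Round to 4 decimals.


Step 1: H is diagonal, so H^(-1) * g = [0.7254, 3.2647].
Step 2: g^T H^(-1) g = sum_i g_i^2 / H_ii
  = (6.5282)^2/9 + (6.5293)^2/2
  = 4.7353 + 21.3159 = 26.0511
Step 3: Objective decrease = 0.5 * g^T H^(-1) g = 13.0256


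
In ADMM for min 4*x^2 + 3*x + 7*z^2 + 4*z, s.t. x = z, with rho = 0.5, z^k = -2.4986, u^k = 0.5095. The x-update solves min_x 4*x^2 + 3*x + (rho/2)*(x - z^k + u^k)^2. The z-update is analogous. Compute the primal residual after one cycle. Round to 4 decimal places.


ADMM iteration with rho = 0.5, z^k = -2.4986, u^k = 0.5095
Step 1: x-update.
Minimize 4*x^2 + 3*x + (0.5/2)*(x + 2.4986 + 0.5095)^2
FOC: (2*4 + 0.5)*x = -3 + 0.5*(-2.4986 - 0.5095)
x^{k+1} = -0.5299
Step 2: z-update.
Minimize 7*z^2 + 4*z + (0.5/2)*(-0.5299 - z + 0.5095)^2
FOC: (2*7 + 0.5)*z = -4 + 0.5*(-0.5299 + 0.5095)
z^{k+1} = -0.2766
Step 3: u-update.
u^{k+1} = 0.5095 - 0.5299 + 0.2766 = 0.2562
Step 4: Primal residual = |-0.5299 + 0.2766| = 0.2533


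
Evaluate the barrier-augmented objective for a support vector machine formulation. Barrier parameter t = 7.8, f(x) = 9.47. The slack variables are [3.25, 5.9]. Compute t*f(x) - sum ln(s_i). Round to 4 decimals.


Step 1: Compute log-barrier.
ln values: [1.1787, 1.775]
phi = -(1.1787 + 1.775) = -2.9536
Step 2: Compute augmented objective.
t*f(x) = 7.8*9.47 = 73.866
Total = 73.866 - 2.9536 = 70.9124


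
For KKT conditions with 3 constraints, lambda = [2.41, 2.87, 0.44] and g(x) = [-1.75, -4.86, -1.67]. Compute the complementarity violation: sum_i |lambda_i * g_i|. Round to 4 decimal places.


KKT complementary slackness check:
lambda_1 * g_1 = 2.41 * -1.75 = -4.2175
lambda_2 * g_2 = 2.87 * -4.86 = -13.9482
lambda_3 * g_3 = 0.44 * -1.67 = -0.7348
Total violation = 4.2175 + 13.9482 + 0.7348 = 18.9005


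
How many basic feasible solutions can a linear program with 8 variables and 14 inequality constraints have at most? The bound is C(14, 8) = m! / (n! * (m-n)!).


Each vertex corresponds to some choice of n active constraints out of m, so the number of vertices is at most C(m, n) = m! / (n!(m-n)!).
m = 14, n = 8
Numerator: 14 * 13 * 12 * 11 * 10 * 9 * 8 * 7
Denominator: 8! = 40320
C(14, 8) = 3003


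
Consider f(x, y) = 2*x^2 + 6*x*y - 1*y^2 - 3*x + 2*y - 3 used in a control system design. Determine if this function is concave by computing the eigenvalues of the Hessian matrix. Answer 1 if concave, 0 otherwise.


The Hessian of f(x,y) = 2*x^2 + 6*x*y - 1*y^2 - 3*x + 2*y - 3 is:
H = [[4, 6], [6, -2]]
Trace = 4 - 2 = 2
Determinant = 4*-2 - (6)^2 = -44
Discriminant = (2)^2 - 4*-44 = 180.0
Eigenvalues: lambda_1 = -5.7082, lambda_2 = 7.7082
The function is not concave.

0


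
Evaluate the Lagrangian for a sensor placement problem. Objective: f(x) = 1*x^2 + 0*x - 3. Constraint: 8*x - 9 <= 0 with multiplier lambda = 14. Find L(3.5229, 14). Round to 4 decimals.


Step 1: Evaluate f(x).
f(3.5229) = 1*3.5229^2 + 0*3.5229 - 3 = 9.4108
Step 2: Evaluate g(x).
g(3.5229) = 8*3.5229 - 9 = 19.1832
Step 3: Compute Lagrangian.
L = 9.4108 + 14*19.1832 = 277.9756


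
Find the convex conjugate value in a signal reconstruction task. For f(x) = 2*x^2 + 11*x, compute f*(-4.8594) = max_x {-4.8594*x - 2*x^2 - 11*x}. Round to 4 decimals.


f*(y) = sup_x {y*x - a*x^2 - b*x} = sup_x {(y-b)*x - a*x^2}
FOC: (y - b) - 2a*x = 0 => x* = (y - b)/(2a)
x* = (-4.8594 - 11)/(2*2) = -3.9649
f*(-4.8594) = (y-b)^2/(4a) = (-4.8594 - 11)^2/(4*2)
= 251.5206/8 = 31.4401


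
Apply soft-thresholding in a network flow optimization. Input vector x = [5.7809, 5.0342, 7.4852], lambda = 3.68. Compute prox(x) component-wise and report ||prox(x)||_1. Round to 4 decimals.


Soft-thresholding with lambda = 3.68:
prox(5.7809) = sign(5.7809)*max(|5.7809| - 3.68, 0) = 2.1009
prox(5.0342) = sign(5.0342)*max(|5.0342| - 3.68, 0) = 1.3542
prox(7.4852) = sign(7.4852)*max(|7.4852| - 3.68, 0) = 3.8052
prox(x) = [2.1009, 1.3542, 3.8052]
||prox(x)||_1 = 2.1009 + 1.3542 + 3.8052 = 7.2603


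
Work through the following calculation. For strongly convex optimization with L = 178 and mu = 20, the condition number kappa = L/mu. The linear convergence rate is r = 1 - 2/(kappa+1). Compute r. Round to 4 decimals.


Step 1: Compute the condition number.
kappa = L/mu = 178/20 = 8.9
Step 2: Compute the convergence rate.
r = 1 - 2/(kappa + 1) = 1 - 2*mu/(L + mu) = (L - mu)/(L + mu) = 158/198 = 0.798


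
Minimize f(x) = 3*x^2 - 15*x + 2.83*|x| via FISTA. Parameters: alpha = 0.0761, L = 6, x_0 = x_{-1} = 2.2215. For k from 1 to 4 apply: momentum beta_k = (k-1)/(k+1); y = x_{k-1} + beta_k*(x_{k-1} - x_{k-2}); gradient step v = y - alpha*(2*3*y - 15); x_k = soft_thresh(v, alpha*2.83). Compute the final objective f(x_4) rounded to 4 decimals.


FISTA on f(x) = 3*x^2 - 15*x + 2.83*|x|
L = 6, alpha = 0.0761
Iteration 1: beta = 0.0, y = 2.2215 + 0.0*(2.2215 - 2.2215) = 2.2215
  grad(y) = -1.671, v = y - alpha*grad = 2.3487
  prox(v) = soft_thresh(2.3487, 0.2154) = 2.1333
Iteration 2: beta = 0.3333, y = 2.1333 + 0.3333*(2.1333 - 2.2215) = 2.1039
  grad(y) = -2.3766, v = y - alpha*grad = 2.2848
  prox(v) = soft_thresh(2.2848, 0.2154) = 2.0694
Iteration 3: beta = 0.5, y = 2.0694 + 0.5*(2.0694 - 2.1333) = 2.0374
  grad(y) = -2.7753, v = y - alpha*grad = 2.2486
  prox(v) = soft_thresh(2.2486, 0.2154) = 2.0333
Iteration 4: beta = 0.6, y = 2.0333 + 0.6*(2.0333 - 2.0694) = 2.0116
  grad(y) = -2.9303, v = y - alpha*grad = 2.2346
  prox(v) = soft_thresh(2.2346, 0.2154) = 2.0192
f(x_4) = 3*2.0192^2 - 15*2.0192 + 2.83*|2.0192| = -12.3422


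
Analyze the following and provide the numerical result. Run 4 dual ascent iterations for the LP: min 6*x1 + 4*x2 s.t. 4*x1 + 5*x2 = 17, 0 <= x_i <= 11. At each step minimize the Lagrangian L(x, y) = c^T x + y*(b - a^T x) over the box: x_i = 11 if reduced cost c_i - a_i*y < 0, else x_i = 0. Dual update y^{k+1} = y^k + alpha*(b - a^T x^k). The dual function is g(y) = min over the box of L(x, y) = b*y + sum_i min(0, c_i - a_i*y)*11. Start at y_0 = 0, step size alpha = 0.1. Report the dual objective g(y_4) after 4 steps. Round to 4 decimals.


Dual ascent for LP: min 6*x1 + 4*x2, 4*x1 + 5*x2 = 17, 0 <= x_i <= 11
Step 1: y^k = 0.0, reduced costs: (6.0, 4.0)
  x^k = (0.0, 0.0), subgradient = b - a^T x = 17.0
  y^{k+1} = 0.0 + 0.1*17.0 = 1.7
Step 2: y^k = 1.7, reduced costs: (-0.8, -4.5)
  x^k = (11.0, 11.0), subgradient = b - a^T x = -82.0
  y^{k+1} = 1.7 + 0.1*-82.0 = -6.5
Step 3: y^k = -6.5, reduced costs: (32.0, 36.5)
  x^k = (0.0, 0.0), subgradient = b - a^T x = 17.0
  y^{k+1} = -6.5 + 0.1*17.0 = -4.8
Step 4: y^k = -4.8, reduced costs: (25.2, 28.0)
  x^k = (0.0, 0.0), subgradient = b - a^T x = 17.0
  y^{k+1} = -4.8 + 0.1*17.0 = -3.1
Dual objective at y_4 = -3.1: reduced costs (18.4, 19.5), box minimizer x = (0.0, 0.0)
g(y_4) = b*y + (c1 - a1*y)*x1 + (c2 - a2*y)*x2 = 17*(-3.1) + 18.4*0.0 + 19.5*0.0 = -52.7 + 0.0 + 0.0 = -52.7
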